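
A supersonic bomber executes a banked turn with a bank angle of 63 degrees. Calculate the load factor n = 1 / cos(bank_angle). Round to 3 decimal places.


Step 1: Convert 63 degrees to radians = 1.099557
Step 2: cos(63 deg) = 0.45399
Step 3: n = 1 / 0.45399 = 2.203

2.203


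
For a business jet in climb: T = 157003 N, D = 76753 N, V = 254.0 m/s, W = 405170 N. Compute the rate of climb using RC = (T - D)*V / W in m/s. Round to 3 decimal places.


Step 1: Excess thrust = T - D = 157003 - 76753 = 80250 N
Step 2: Excess power = 80250 * 254.0 = 20383500.0 W
Step 3: RC = 20383500.0 / 405170 = 50.309 m/s

50.309


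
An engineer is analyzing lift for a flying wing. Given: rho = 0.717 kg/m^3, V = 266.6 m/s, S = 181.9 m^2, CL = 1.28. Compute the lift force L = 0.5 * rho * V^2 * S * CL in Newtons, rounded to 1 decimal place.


Step 1: Calculate dynamic pressure q = 0.5 * 0.717 * 266.6^2 = 0.5 * 0.717 * 71075.56 = 25480.5883 Pa
Step 2: Multiply by wing area and lift coefficient: L = 25480.5883 * 181.9 * 1.28
Step 3: L = 4634919.0045 * 1.28 = 5932696.3 N

5932696.3


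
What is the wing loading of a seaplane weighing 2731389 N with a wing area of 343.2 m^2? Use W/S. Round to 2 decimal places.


Step 1: Wing loading = W / S = 2731389 / 343.2
Step 2: Wing loading = 7958.59 N/m^2

7958.59


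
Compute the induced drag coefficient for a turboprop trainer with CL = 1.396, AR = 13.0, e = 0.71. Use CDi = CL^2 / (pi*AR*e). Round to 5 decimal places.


Step 1: CL^2 = 1.396^2 = 1.948816
Step 2: pi * AR * e = 3.14159 * 13.0 * 0.71 = 28.9969
Step 3: CDi = 1.948816 / 28.9969 = 0.06721

0.06721


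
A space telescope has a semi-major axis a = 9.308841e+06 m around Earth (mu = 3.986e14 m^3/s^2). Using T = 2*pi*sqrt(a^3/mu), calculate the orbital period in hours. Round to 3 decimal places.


Step 1: a^3 / mu = 8.066532e+20 / 3.986e14 = 2.023716e+06
Step 2: sqrt(2.023716e+06) = 1422.5737 s
Step 3: T = 2*pi * 1422.5737 = 8938.29 s
Step 4: T in hours = 8938.29 / 3600 = 2.483 hours

2.483


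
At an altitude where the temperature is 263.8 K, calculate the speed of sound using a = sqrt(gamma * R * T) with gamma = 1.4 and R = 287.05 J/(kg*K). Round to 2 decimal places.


Step 1: gamma * R * T = 1.4 * 287.05 * 263.8 = 106013.306
Step 2: a = sqrt(106013.306) = 325.60 m/s

325.60


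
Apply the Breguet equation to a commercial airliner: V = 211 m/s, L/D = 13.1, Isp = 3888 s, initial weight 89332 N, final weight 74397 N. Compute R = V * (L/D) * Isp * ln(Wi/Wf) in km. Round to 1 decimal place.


Step 1: Coefficient = V * (L/D) * Isp = 211 * 13.1 * 3888 = 10746820.8 m
Step 2: Wi/Wf = 89332 / 74397 = 1.200747
Step 3: ln(1.200747) = 0.182944
Step 4: R = 10746820.8 * 0.182944 = 1966068.0 m = 1966.1 km

1966.1


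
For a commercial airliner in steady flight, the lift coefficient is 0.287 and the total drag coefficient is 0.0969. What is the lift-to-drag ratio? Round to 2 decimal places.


Step 1: L/D = CL / CD = 0.287 / 0.0969
Step 2: L/D = 2.96

2.96


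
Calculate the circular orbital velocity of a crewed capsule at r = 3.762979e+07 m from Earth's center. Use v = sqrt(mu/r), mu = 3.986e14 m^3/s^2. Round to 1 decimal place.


Step 1: mu / r = 3.986e14 / 3.762979e+07 = 10592671.3915
Step 2: v = sqrt(10592671.3915) = 3254.6 m/s

3254.6


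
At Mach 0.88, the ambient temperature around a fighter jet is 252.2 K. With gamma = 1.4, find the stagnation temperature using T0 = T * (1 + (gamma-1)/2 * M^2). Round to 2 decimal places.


Step 1: (gamma-1)/2 = 0.2
Step 2: M^2 = 0.7744
Step 3: 1 + 0.2 * 0.7744 = 1.15488
Step 4: T0 = 252.2 * 1.15488 = 291.26 K

291.26


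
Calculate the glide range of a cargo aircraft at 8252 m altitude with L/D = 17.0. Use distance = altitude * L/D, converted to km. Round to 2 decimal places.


Step 1: Glide distance = altitude * L/D = 8252 * 17.0 = 140284.0 m
Step 2: Convert to km: 140284.0 / 1000 = 140.28 km

140.28


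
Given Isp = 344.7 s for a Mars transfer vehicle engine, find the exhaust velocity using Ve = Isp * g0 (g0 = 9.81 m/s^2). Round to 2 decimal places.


Step 1: Ve = Isp * g0 = 344.7 * 9.81
Step 2: Ve = 3381.51 m/s

3381.51


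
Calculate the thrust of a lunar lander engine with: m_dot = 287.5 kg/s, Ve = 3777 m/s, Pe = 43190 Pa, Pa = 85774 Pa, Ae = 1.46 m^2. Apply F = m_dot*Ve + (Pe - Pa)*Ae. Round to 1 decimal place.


Step 1: Momentum thrust = m_dot * Ve = 287.5 * 3777 = 1085887.5 N
Step 2: Pressure thrust = (Pe - Pa) * Ae = (43190 - 85774) * 1.46 = -62172.64 N
Step 3: Total thrust F = 1085887.5 + -62172.64 = 1023714.9 N

1023714.9


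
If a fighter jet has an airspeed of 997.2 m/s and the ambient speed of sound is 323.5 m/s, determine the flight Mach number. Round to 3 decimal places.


Step 1: M = V / a = 997.2 / 323.5
Step 2: M = 3.083

3.083


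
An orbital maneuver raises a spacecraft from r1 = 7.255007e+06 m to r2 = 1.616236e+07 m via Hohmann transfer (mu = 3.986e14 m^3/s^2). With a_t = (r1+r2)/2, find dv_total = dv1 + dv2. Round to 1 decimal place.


Step 1: Transfer semi-major axis a_t = (7.255007e+06 + 1.616236e+07) / 2 = 1.170868e+07 m
Step 2: v1 (circular at r1) = sqrt(mu/r1) = 7412.24 m/s
Step 3: v_t1 = sqrt(mu*(2/r1 - 1/a_t)) = 8708.59 m/s
Step 4: dv1 = |8708.59 - 7412.24| = 1296.35 m/s
Step 5: v2 (circular at r2) = 4966.11 m/s, v_t2 = 3909.14 m/s
Step 6: dv2 = |4966.11 - 3909.14| = 1056.97 m/s
Step 7: Total delta-v = 1296.35 + 1056.97 = 2353.3 m/s

2353.3


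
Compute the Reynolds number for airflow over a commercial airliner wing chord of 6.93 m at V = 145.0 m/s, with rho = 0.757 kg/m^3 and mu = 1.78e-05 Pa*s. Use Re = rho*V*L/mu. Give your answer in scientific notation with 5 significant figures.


Step 1: Numerator = rho * V * L = 0.757 * 145.0 * 6.93 = 760.67145
Step 2: Re = 760.67145 / 1.78e-05
Step 3: Re = 4.2734e+07

4.2734e+07


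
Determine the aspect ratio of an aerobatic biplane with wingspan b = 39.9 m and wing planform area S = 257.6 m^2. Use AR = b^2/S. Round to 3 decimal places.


Step 1: b^2 = 39.9^2 = 1592.01
Step 2: AR = 1592.01 / 257.6 = 6.180

6.180


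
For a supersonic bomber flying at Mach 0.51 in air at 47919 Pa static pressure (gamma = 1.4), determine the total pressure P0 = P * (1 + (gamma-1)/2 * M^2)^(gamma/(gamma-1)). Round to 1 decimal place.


Step 1: (gamma-1)/2 * M^2 = 0.2 * 0.2601 = 0.05202
Step 2: 1 + 0.05202 = 1.05202
Step 3: Exponent gamma/(gamma-1) = 3.5
Step 4: P0 = 47919 * 1.05202^3.5 = 57225.8 Pa

57225.8


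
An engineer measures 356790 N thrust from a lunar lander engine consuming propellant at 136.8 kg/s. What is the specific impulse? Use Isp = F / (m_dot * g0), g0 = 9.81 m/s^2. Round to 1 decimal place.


Step 1: m_dot * g0 = 136.8 * 9.81 = 1342.01
Step 2: Isp = 356790 / 1342.01 = 265.9 s

265.9


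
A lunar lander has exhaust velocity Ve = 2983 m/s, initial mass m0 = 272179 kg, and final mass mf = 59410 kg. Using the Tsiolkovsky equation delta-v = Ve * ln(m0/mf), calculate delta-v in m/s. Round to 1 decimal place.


Step 1: Mass ratio m0/mf = 272179 / 59410 = 4.581367
Step 2: ln(4.581367) = 1.521997
Step 3: delta-v = 2983 * 1.521997 = 4540.1 m/s

4540.1


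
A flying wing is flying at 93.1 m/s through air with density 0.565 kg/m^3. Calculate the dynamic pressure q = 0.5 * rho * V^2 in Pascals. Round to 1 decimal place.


Step 1: V^2 = 93.1^2 = 8667.61
Step 2: q = 0.5 * 0.565 * 8667.61
Step 3: q = 2448.6 Pa

2448.6


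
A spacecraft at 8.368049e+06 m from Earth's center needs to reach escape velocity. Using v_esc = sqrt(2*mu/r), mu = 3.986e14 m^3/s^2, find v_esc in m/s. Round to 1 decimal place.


Step 1: 2*mu/r = 2 * 3.986e14 / 8.368049e+06 = 95267128.5744
Step 2: v_esc = sqrt(95267128.5744) = 9760.5 m/s

9760.5


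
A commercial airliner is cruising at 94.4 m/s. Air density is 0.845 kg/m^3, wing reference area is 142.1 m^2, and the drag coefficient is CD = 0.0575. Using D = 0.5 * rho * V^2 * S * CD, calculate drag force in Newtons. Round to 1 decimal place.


Step 1: Dynamic pressure q = 0.5 * 0.845 * 94.4^2 = 3765.0496 Pa
Step 2: Drag D = q * S * CD = 3765.0496 * 142.1 * 0.0575
Step 3: D = 30763.3 N

30763.3


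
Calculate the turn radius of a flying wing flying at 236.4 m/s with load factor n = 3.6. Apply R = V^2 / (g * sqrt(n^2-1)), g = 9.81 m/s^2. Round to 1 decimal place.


Step 1: V^2 = 236.4^2 = 55884.96
Step 2: n^2 - 1 = 3.6^2 - 1 = 11.96
Step 3: sqrt(11.96) = 3.458323
Step 4: R = 55884.96 / (9.81 * 3.458323) = 1647.3 m

1647.3


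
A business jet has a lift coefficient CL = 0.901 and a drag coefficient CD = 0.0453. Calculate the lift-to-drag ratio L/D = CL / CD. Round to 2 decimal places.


Step 1: L/D = CL / CD = 0.901 / 0.0453
Step 2: L/D = 19.89

19.89


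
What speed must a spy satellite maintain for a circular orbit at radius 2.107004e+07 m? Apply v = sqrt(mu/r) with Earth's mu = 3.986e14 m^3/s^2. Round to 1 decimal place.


Step 1: mu / r = 3.986e14 / 2.107004e+07 = 18917856.8242
Step 2: v = sqrt(18917856.8242) = 4349.5 m/s

4349.5


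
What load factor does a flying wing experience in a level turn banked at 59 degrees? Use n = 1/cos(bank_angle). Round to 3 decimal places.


Step 1: Convert 59 degrees to radians = 1.029744
Step 2: cos(59 deg) = 0.515038
Step 3: n = 1 / 0.515038 = 1.942

1.942


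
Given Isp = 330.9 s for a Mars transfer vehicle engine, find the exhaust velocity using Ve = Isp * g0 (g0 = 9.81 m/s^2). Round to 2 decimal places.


Step 1: Ve = Isp * g0 = 330.9 * 9.81
Step 2: Ve = 3246.13 m/s

3246.13


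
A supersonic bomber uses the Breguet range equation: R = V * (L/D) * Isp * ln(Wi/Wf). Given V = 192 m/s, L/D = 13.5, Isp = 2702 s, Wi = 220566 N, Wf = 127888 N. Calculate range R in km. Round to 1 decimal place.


Step 1: Coefficient = V * (L/D) * Isp = 192 * 13.5 * 2702 = 7003584.0 m
Step 2: Wi/Wf = 220566 / 127888 = 1.724681
Step 3: ln(1.724681) = 0.545042
Step 4: R = 7003584.0 * 0.545042 = 3817248.1 m = 3817.2 km

3817.2


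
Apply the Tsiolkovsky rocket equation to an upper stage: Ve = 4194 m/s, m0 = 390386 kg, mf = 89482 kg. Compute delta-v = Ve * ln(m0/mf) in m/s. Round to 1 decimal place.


Step 1: Mass ratio m0/mf = 390386 / 89482 = 4.362732
Step 2: ln(4.362732) = 1.473099
Step 3: delta-v = 4194 * 1.473099 = 6178.2 m/s

6178.2


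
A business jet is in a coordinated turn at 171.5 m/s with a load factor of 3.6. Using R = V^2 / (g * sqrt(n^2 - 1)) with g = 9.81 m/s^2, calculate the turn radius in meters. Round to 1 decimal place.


Step 1: V^2 = 171.5^2 = 29412.25
Step 2: n^2 - 1 = 3.6^2 - 1 = 11.96
Step 3: sqrt(11.96) = 3.458323
Step 4: R = 29412.25 / (9.81 * 3.458323) = 866.9 m

866.9


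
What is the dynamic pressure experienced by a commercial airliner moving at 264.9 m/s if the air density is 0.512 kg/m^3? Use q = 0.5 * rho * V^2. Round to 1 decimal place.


Step 1: V^2 = 264.9^2 = 70172.01
Step 2: q = 0.5 * 0.512 * 70172.01
Step 3: q = 17964.0 Pa

17964.0


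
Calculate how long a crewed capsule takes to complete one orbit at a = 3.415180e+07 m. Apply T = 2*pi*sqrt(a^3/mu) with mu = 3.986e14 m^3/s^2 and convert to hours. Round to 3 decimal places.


Step 1: a^3 / mu = 3.983280e+22 / 3.986e14 = 9.993175e+07
Step 2: sqrt(9.993175e+07) = 9996.587 s
Step 3: T = 2*pi * 9996.587 = 62810.41 s
Step 4: T in hours = 62810.41 / 3600 = 17.447 hours

17.447


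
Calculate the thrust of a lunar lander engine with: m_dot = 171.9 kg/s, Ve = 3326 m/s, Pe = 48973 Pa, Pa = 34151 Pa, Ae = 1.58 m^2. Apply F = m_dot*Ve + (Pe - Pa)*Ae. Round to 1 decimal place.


Step 1: Momentum thrust = m_dot * Ve = 171.9 * 3326 = 571739.4 N
Step 2: Pressure thrust = (Pe - Pa) * Ae = (48973 - 34151) * 1.58 = 23418.76 N
Step 3: Total thrust F = 571739.4 + 23418.76 = 595158.2 N

595158.2


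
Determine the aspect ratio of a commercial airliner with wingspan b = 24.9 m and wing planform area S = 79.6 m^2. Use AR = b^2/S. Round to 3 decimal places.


Step 1: b^2 = 24.9^2 = 620.01
Step 2: AR = 620.01 / 79.6 = 7.789

7.789


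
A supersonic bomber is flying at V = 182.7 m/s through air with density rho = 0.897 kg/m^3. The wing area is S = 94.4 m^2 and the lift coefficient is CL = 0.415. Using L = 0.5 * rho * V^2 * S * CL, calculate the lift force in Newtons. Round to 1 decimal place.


Step 1: Calculate dynamic pressure q = 0.5 * 0.897 * 182.7^2 = 0.5 * 0.897 * 33379.29 = 14970.6116 Pa
Step 2: Multiply by wing area and lift coefficient: L = 14970.6116 * 94.4 * 0.415
Step 3: L = 1413225.7317 * 0.415 = 586488.7 N

586488.7


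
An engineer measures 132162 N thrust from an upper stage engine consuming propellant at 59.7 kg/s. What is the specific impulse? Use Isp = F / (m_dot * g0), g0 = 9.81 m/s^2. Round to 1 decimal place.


Step 1: m_dot * g0 = 59.7 * 9.81 = 585.66
Step 2: Isp = 132162 / 585.66 = 225.7 s

225.7


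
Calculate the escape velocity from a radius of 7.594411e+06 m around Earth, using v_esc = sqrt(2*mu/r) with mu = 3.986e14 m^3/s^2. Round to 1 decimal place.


Step 1: 2*mu/r = 2 * 3.986e14 / 7.594411e+06 = 104971932.6489
Step 2: v_esc = sqrt(104971932.6489) = 10245.6 m/s

10245.6


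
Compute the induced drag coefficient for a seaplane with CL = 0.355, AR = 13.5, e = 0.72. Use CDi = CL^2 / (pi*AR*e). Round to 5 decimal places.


Step 1: CL^2 = 0.355^2 = 0.126025
Step 2: pi * AR * e = 3.14159 * 13.5 * 0.72 = 30.536281
Step 3: CDi = 0.126025 / 30.536281 = 0.00413

0.00413


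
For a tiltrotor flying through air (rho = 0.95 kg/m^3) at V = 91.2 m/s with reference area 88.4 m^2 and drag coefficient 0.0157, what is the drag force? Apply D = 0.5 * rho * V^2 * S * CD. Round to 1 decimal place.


Step 1: Dynamic pressure q = 0.5 * 0.95 * 91.2^2 = 3950.784 Pa
Step 2: Drag D = q * S * CD = 3950.784 * 88.4 * 0.0157
Step 3: D = 5483.2 N

5483.2


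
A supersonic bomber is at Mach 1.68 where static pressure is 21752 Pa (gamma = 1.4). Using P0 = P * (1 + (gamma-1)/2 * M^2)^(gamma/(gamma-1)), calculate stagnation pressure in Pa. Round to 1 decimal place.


Step 1: (gamma-1)/2 * M^2 = 0.2 * 2.8224 = 0.56448
Step 2: 1 + 0.56448 = 1.56448
Step 3: Exponent gamma/(gamma-1) = 3.5
Step 4: P0 = 21752 * 1.56448^3.5 = 104182.4 Pa

104182.4


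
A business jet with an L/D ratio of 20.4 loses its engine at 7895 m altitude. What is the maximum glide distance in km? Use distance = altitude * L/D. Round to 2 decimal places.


Step 1: Glide distance = altitude * L/D = 7895 * 20.4 = 161058.0 m
Step 2: Convert to km: 161058.0 / 1000 = 161.06 km

161.06


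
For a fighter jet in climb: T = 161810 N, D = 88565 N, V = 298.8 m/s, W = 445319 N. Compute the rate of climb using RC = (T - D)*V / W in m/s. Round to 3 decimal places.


Step 1: Excess thrust = T - D = 161810 - 88565 = 73245 N
Step 2: Excess power = 73245 * 298.8 = 21885606.0 W
Step 3: RC = 21885606.0 / 445319 = 49.146 m/s

49.146


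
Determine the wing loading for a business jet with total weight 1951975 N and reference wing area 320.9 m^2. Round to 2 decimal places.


Step 1: Wing loading = W / S = 1951975 / 320.9
Step 2: Wing loading = 6082.81 N/m^2

6082.81


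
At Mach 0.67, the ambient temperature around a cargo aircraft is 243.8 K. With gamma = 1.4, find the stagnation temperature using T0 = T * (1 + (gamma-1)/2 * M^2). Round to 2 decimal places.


Step 1: (gamma-1)/2 = 0.2
Step 2: M^2 = 0.4489
Step 3: 1 + 0.2 * 0.4489 = 1.08978
Step 4: T0 = 243.8 * 1.08978 = 265.69 K

265.69


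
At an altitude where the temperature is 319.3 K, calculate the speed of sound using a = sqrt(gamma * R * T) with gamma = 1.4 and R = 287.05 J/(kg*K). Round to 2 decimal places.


Step 1: gamma * R * T = 1.4 * 287.05 * 319.3 = 128317.091
Step 2: a = sqrt(128317.091) = 358.21 m/s

358.21


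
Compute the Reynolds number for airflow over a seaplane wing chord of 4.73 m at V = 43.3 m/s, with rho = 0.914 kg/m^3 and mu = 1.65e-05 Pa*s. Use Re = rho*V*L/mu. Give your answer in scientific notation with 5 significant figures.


Step 1: Numerator = rho * V * L = 0.914 * 43.3 * 4.73 = 187.195426
Step 2: Re = 187.195426 / 1.65e-05
Step 3: Re = 1.1345e+07

1.1345e+07


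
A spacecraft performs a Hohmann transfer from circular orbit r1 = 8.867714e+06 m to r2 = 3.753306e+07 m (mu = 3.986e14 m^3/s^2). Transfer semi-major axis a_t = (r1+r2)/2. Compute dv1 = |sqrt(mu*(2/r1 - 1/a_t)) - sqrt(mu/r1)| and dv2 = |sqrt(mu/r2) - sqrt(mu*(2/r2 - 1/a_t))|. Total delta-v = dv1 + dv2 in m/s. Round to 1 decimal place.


Step 1: Transfer semi-major axis a_t = (8.867714e+06 + 3.753306e+07) / 2 = 2.320039e+07 m
Step 2: v1 (circular at r1) = sqrt(mu/r1) = 6704.44 m/s
Step 3: v_t1 = sqrt(mu*(2/r1 - 1/a_t)) = 8527.51 m/s
Step 4: dv1 = |8527.51 - 6704.44| = 1823.06 m/s
Step 5: v2 (circular at r2) = 3258.83 m/s, v_t2 = 2014.74 m/s
Step 6: dv2 = |3258.83 - 2014.74| = 1244.09 m/s
Step 7: Total delta-v = 1823.06 + 1244.09 = 3067.1 m/s

3067.1


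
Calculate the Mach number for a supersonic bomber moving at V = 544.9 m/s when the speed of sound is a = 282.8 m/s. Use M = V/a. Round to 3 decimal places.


Step 1: M = V / a = 544.9 / 282.8
Step 2: M = 1.927

1.927


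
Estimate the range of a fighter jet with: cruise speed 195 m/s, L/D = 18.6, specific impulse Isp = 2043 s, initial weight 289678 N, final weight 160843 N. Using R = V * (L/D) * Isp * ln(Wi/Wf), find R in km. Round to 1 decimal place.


Step 1: Coefficient = V * (L/D) * Isp = 195 * 18.6 * 2043 = 7409961.0 m
Step 2: Wi/Wf = 289678 / 160843 = 1.800998
Step 3: ln(1.800998) = 0.588341
Step 4: R = 7409961.0 * 0.588341 = 4359585.5 m = 4359.6 km

4359.6


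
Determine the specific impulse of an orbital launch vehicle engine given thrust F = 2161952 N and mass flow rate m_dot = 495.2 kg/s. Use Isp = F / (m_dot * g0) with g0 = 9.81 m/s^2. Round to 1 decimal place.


Step 1: m_dot * g0 = 495.2 * 9.81 = 4857.91
Step 2: Isp = 2161952 / 4857.91 = 445.0 s

445.0


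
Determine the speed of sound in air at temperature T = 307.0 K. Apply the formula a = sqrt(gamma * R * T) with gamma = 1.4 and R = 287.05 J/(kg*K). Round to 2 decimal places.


Step 1: gamma * R * T = 1.4 * 287.05 * 307.0 = 123374.09
Step 2: a = sqrt(123374.09) = 351.25 m/s

351.25


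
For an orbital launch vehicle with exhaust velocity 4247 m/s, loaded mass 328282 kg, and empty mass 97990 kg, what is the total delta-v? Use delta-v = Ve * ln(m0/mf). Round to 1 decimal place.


Step 1: Mass ratio m0/mf = 328282 / 97990 = 3.350158
Step 2: ln(3.350158) = 1.209008
Step 3: delta-v = 4247 * 1.209008 = 5134.7 m/s

5134.7


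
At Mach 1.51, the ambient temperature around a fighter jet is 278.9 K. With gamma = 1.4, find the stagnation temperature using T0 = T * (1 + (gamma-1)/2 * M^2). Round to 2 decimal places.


Step 1: (gamma-1)/2 = 0.2
Step 2: M^2 = 2.2801
Step 3: 1 + 0.2 * 2.2801 = 1.45602
Step 4: T0 = 278.9 * 1.45602 = 406.08 K

406.08


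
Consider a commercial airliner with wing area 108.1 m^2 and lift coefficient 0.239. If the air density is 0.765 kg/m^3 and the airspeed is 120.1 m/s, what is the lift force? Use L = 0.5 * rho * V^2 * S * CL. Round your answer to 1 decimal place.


Step 1: Calculate dynamic pressure q = 0.5 * 0.765 * 120.1^2 = 0.5 * 0.765 * 14424.01 = 5517.1838 Pa
Step 2: Multiply by wing area and lift coefficient: L = 5517.1838 * 108.1 * 0.239
Step 3: L = 596407.5715 * 0.239 = 142541.4 N

142541.4


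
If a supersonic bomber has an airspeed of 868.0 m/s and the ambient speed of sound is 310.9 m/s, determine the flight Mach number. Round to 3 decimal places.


Step 1: M = V / a = 868.0 / 310.9
Step 2: M = 2.792

2.792


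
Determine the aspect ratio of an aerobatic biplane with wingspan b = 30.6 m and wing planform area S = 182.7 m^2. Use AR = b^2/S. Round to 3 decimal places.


Step 1: b^2 = 30.6^2 = 936.36
Step 2: AR = 936.36 / 182.7 = 5.125

5.125


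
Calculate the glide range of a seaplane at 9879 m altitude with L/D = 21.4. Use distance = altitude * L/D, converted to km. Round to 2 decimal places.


Step 1: Glide distance = altitude * L/D = 9879 * 21.4 = 211410.6 m
Step 2: Convert to km: 211410.6 / 1000 = 211.41 km

211.41


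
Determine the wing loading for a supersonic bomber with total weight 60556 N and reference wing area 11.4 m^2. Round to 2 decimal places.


Step 1: Wing loading = W / S = 60556 / 11.4
Step 2: Wing loading = 5311.93 N/m^2

5311.93


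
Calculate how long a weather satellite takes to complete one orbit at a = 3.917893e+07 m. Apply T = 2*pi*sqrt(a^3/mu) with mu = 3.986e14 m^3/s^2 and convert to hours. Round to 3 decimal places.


Step 1: a^3 / mu = 6.013921e+22 / 3.986e14 = 1.508761e+08
Step 2: sqrt(1.508761e+08) = 12283.1628 s
Step 3: T = 2*pi * 12283.1628 = 77177.39 s
Step 4: T in hours = 77177.39 / 3600 = 21.438 hours

21.438


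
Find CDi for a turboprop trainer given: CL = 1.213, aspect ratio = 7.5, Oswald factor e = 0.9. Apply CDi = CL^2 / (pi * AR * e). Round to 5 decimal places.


Step 1: CL^2 = 1.213^2 = 1.471369
Step 2: pi * AR * e = 3.14159 * 7.5 * 0.9 = 21.20575
Step 3: CDi = 1.471369 / 21.20575 = 0.06939

0.06939


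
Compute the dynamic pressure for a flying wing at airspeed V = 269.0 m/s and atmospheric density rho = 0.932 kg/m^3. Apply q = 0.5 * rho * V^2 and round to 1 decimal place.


Step 1: V^2 = 269.0^2 = 72361.0
Step 2: q = 0.5 * 0.932 * 72361.0
Step 3: q = 33720.2 Pa

33720.2


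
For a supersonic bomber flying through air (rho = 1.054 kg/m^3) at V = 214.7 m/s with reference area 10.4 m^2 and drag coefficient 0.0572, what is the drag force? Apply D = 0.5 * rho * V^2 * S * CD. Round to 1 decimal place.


Step 1: Dynamic pressure q = 0.5 * 1.054 * 214.7^2 = 24292.6394 Pa
Step 2: Drag D = q * S * CD = 24292.6394 * 10.4 * 0.0572
Step 3: D = 14451.2 N

14451.2


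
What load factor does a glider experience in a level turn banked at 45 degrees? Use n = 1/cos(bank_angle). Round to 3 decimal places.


Step 1: Convert 45 degrees to radians = 0.785398
Step 2: cos(45 deg) = 0.707107
Step 3: n = 1 / 0.707107 = 1.414

1.414


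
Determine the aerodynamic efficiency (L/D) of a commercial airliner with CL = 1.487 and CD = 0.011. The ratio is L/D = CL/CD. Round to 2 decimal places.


Step 1: L/D = CL / CD = 1.487 / 0.011
Step 2: L/D = 135.18

135.18


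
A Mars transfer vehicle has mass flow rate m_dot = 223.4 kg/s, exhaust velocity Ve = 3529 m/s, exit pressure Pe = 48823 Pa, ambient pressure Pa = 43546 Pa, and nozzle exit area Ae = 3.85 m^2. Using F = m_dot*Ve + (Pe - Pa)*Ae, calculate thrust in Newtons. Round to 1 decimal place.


Step 1: Momentum thrust = m_dot * Ve = 223.4 * 3529 = 788378.6 N
Step 2: Pressure thrust = (Pe - Pa) * Ae = (48823 - 43546) * 3.85 = 20316.45 N
Step 3: Total thrust F = 788378.6 + 20316.45 = 808695.1 N

808695.1


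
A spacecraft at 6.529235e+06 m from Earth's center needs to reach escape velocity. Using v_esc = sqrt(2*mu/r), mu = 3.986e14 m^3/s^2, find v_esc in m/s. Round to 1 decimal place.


Step 1: 2*mu/r = 2 * 3.986e14 / 6.529235e+06 = 122096999.1125
Step 2: v_esc = sqrt(122096999.1125) = 11049.8 m/s

11049.8


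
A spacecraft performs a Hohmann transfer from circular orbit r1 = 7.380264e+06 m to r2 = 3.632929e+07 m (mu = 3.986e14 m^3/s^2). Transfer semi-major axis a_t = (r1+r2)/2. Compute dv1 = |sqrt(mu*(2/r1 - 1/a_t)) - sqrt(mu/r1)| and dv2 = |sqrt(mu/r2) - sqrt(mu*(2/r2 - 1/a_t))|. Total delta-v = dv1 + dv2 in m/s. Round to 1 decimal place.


Step 1: Transfer semi-major axis a_t = (7.380264e+06 + 3.632929e+07) / 2 = 2.185478e+07 m
Step 2: v1 (circular at r1) = sqrt(mu/r1) = 7349.08 m/s
Step 3: v_t1 = sqrt(mu*(2/r1 - 1/a_t)) = 9475.19 m/s
Step 4: dv1 = |9475.19 - 7349.08| = 2126.12 m/s
Step 5: v2 (circular at r2) = 3312.38 m/s, v_t2 = 1924.88 m/s
Step 6: dv2 = |3312.38 - 1924.88| = 1387.5 m/s
Step 7: Total delta-v = 2126.12 + 1387.5 = 3513.6 m/s

3513.6


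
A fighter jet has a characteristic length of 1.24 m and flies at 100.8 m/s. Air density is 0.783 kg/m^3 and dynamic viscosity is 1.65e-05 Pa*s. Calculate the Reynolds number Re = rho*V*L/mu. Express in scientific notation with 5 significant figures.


Step 1: Numerator = rho * V * L = 0.783 * 100.8 * 1.24 = 97.868736
Step 2: Re = 97.868736 / 1.65e-05
Step 3: Re = 5.9314e+06

5.9314e+06


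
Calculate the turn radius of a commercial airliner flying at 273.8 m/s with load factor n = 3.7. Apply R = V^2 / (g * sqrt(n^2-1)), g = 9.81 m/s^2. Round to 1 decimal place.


Step 1: V^2 = 273.8^2 = 74966.44
Step 2: n^2 - 1 = 3.7^2 - 1 = 12.69
Step 3: sqrt(12.69) = 3.562303
Step 4: R = 74966.44 / (9.81 * 3.562303) = 2145.2 m

2145.2


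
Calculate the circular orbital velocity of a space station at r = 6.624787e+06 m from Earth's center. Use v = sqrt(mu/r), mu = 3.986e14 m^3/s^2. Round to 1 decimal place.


Step 1: mu / r = 3.986e14 / 6.624787e+06 = 60167972.1929
Step 2: v = sqrt(60167972.1929) = 7756.8 m/s

7756.8


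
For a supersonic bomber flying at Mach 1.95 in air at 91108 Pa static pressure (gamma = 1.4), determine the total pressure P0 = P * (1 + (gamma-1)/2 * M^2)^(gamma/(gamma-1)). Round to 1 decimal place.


Step 1: (gamma-1)/2 * M^2 = 0.2 * 3.8025 = 0.7605
Step 2: 1 + 0.7605 = 1.7605
Step 3: Exponent gamma/(gamma-1) = 3.5
Step 4: P0 = 91108 * 1.7605^3.5 = 659603.0 Pa

659603.0


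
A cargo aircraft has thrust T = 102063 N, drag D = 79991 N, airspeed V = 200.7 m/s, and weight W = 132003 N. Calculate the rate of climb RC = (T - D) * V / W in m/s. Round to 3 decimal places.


Step 1: Excess thrust = T - D = 102063 - 79991 = 22072 N
Step 2: Excess power = 22072 * 200.7 = 4429850.4 W
Step 3: RC = 4429850.4 / 132003 = 33.559 m/s

33.559


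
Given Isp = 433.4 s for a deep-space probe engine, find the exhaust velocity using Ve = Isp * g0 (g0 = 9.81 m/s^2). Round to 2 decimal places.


Step 1: Ve = Isp * g0 = 433.4 * 9.81
Step 2: Ve = 4251.65 m/s

4251.65


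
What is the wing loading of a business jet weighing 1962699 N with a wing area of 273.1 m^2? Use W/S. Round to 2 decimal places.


Step 1: Wing loading = W / S = 1962699 / 273.1
Step 2: Wing loading = 7186.74 N/m^2

7186.74


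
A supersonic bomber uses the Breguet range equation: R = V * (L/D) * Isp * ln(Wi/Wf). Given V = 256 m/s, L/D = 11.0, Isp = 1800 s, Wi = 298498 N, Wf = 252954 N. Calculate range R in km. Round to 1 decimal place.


Step 1: Coefficient = V * (L/D) * Isp = 256 * 11.0 * 1800 = 5068800.0 m
Step 2: Wi/Wf = 298498 / 252954 = 1.180049
Step 3: ln(1.180049) = 0.165556
Step 4: R = 5068800.0 * 0.165556 = 839168.1 m = 839.2 km

839.2


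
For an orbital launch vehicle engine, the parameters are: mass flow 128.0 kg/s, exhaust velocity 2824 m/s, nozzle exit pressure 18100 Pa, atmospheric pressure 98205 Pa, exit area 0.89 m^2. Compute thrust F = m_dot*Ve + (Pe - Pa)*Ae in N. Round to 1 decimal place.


Step 1: Momentum thrust = m_dot * Ve = 128.0 * 2824 = 361472.0 N
Step 2: Pressure thrust = (Pe - Pa) * Ae = (18100 - 98205) * 0.89 = -71293.45 N
Step 3: Total thrust F = 361472.0 + -71293.45 = 290178.6 N

290178.6


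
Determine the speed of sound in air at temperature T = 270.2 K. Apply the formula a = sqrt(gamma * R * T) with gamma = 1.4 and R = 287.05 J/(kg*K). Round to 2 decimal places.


Step 1: gamma * R * T = 1.4 * 287.05 * 270.2 = 108585.274
Step 2: a = sqrt(108585.274) = 329.52 m/s

329.52


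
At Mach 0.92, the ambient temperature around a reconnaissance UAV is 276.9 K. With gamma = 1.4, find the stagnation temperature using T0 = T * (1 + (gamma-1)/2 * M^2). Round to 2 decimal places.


Step 1: (gamma-1)/2 = 0.2
Step 2: M^2 = 0.8464
Step 3: 1 + 0.2 * 0.8464 = 1.16928
Step 4: T0 = 276.9 * 1.16928 = 323.77 K

323.77


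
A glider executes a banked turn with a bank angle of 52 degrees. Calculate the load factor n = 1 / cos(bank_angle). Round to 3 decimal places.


Step 1: Convert 52 degrees to radians = 0.907571
Step 2: cos(52 deg) = 0.615661
Step 3: n = 1 / 0.615661 = 1.624

1.624


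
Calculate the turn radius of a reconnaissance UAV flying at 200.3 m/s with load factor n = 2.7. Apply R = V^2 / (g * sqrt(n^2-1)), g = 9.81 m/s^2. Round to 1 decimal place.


Step 1: V^2 = 200.3^2 = 40120.09
Step 2: n^2 - 1 = 2.7^2 - 1 = 6.29
Step 3: sqrt(6.29) = 2.507987
Step 4: R = 40120.09 / (9.81 * 2.507987) = 1630.7 m

1630.7


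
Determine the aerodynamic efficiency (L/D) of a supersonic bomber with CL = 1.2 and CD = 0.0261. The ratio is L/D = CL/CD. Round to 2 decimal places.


Step 1: L/D = CL / CD = 1.2 / 0.0261
Step 2: L/D = 45.98

45.98


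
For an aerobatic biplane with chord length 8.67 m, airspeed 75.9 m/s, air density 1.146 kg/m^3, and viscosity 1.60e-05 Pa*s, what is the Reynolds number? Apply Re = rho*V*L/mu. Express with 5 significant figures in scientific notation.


Step 1: Numerator = rho * V * L = 1.146 * 75.9 * 8.67 = 754.128738
Step 2: Re = 754.128738 / 1.60e-05
Step 3: Re = 4.7133e+07

4.7133e+07


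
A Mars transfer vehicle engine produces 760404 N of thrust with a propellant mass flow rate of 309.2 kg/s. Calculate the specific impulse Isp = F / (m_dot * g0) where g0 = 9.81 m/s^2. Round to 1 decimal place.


Step 1: m_dot * g0 = 309.2 * 9.81 = 3033.25
Step 2: Isp = 760404 / 3033.25 = 250.7 s

250.7


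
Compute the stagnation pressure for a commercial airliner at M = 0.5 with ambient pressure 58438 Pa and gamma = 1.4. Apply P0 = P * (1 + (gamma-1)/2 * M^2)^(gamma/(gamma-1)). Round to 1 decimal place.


Step 1: (gamma-1)/2 * M^2 = 0.2 * 0.25 = 0.05
Step 2: 1 + 0.05 = 1.05
Step 3: Exponent gamma/(gamma-1) = 3.5
Step 4: P0 = 58438 * 1.05^3.5 = 69319.9 Pa

69319.9


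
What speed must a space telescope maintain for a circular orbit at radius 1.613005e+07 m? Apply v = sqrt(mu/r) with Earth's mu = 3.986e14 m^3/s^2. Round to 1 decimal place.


Step 1: mu / r = 3.986e14 / 1.613005e+07 = 24711640.6955
Step 2: v = sqrt(24711640.6955) = 4971.1 m/s

4971.1


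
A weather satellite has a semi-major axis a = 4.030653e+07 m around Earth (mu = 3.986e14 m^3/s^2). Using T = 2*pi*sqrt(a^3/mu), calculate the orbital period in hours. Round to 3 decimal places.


Step 1: a^3 / mu = 6.548265e+22 / 3.986e14 = 1.642816e+08
Step 2: sqrt(1.642816e+08) = 12817.2386 s
Step 3: T = 2*pi * 12817.2386 = 80533.09 s
Step 4: T in hours = 80533.09 / 3600 = 22.370 hours

22.370


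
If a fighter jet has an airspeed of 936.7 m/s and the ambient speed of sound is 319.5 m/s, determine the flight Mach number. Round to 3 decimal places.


Step 1: M = V / a = 936.7 / 319.5
Step 2: M = 2.932

2.932


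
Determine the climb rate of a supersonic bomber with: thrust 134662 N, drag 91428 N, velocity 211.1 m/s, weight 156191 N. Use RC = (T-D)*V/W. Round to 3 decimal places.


Step 1: Excess thrust = T - D = 134662 - 91428 = 43234 N
Step 2: Excess power = 43234 * 211.1 = 9126697.4 W
Step 3: RC = 9126697.4 / 156191 = 58.433 m/s

58.433


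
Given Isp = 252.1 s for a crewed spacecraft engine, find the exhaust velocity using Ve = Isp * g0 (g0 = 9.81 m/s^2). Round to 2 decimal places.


Step 1: Ve = Isp * g0 = 252.1 * 9.81
Step 2: Ve = 2473.10 m/s

2473.10


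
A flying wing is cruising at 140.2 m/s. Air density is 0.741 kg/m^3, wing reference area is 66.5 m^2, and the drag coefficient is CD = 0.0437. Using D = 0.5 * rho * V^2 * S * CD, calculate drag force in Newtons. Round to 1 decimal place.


Step 1: Dynamic pressure q = 0.5 * 0.741 * 140.2^2 = 7282.5628 Pa
Step 2: Drag D = q * S * CD = 7282.5628 * 66.5 * 0.0437
Step 3: D = 21163.5 N

21163.5


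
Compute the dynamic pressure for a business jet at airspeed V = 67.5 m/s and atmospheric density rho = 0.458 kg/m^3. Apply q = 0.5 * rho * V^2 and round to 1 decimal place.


Step 1: V^2 = 67.5^2 = 4556.25
Step 2: q = 0.5 * 0.458 * 4556.25
Step 3: q = 1043.4 Pa

1043.4


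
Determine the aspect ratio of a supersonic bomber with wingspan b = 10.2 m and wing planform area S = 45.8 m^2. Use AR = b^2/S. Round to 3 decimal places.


Step 1: b^2 = 10.2^2 = 104.04
Step 2: AR = 104.04 / 45.8 = 2.272

2.272


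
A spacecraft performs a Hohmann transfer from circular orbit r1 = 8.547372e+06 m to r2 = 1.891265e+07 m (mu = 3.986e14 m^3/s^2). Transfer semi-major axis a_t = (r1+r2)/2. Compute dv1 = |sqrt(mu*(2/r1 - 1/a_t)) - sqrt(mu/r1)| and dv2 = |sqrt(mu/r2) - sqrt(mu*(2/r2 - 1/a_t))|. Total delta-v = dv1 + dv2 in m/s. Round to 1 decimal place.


Step 1: Transfer semi-major axis a_t = (8.547372e+06 + 1.891265e+07) / 2 = 1.373001e+07 m
Step 2: v1 (circular at r1) = sqrt(mu/r1) = 6828.93 m/s
Step 3: v_t1 = sqrt(mu*(2/r1 - 1/a_t)) = 8014.81 m/s
Step 4: dv1 = |8014.81 - 6828.93| = 1185.88 m/s
Step 5: v2 (circular at r2) = 4590.84 m/s, v_t2 = 3622.21 m/s
Step 6: dv2 = |4590.84 - 3622.21| = 968.64 m/s
Step 7: Total delta-v = 1185.88 + 968.64 = 2154.5 m/s

2154.5


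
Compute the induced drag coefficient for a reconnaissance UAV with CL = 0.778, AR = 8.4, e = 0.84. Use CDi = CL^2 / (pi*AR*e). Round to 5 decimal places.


Step 1: CL^2 = 0.778^2 = 0.605284
Step 2: pi * AR * e = 3.14159 * 8.4 * 0.84 = 22.167078
Step 3: CDi = 0.605284 / 22.167078 = 0.02731

0.02731


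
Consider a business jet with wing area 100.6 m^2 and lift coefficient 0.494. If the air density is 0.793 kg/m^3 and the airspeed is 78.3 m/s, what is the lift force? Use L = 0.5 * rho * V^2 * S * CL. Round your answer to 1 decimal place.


Step 1: Calculate dynamic pressure q = 0.5 * 0.793 * 78.3^2 = 0.5 * 0.793 * 6130.89 = 2430.8979 Pa
Step 2: Multiply by wing area and lift coefficient: L = 2430.8979 * 100.6 * 0.494
Step 3: L = 244548.3272 * 0.494 = 120806.9 N

120806.9


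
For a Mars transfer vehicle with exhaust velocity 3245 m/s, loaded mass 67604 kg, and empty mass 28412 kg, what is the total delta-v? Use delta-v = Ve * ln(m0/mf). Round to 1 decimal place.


Step 1: Mass ratio m0/mf = 67604 / 28412 = 2.379417
Step 2: ln(2.379417) = 0.866856
Step 3: delta-v = 3245 * 0.866856 = 2812.9 m/s

2812.9


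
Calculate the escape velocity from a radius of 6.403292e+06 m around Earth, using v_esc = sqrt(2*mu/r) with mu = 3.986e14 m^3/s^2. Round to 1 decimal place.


Step 1: 2*mu/r = 2 * 3.986e14 / 6.403292e+06 = 124498461.1041
Step 2: v_esc = sqrt(124498461.1041) = 11157.9 m/s

11157.9


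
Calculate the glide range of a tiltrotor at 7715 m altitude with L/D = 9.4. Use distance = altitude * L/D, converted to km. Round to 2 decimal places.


Step 1: Glide distance = altitude * L/D = 7715 * 9.4 = 72521.0 m
Step 2: Convert to km: 72521.0 / 1000 = 72.52 km

72.52


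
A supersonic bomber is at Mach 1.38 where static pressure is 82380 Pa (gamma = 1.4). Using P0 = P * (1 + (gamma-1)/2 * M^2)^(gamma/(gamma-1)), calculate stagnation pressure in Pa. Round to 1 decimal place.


Step 1: (gamma-1)/2 * M^2 = 0.2 * 1.9044 = 0.38088
Step 2: 1 + 0.38088 = 1.38088
Step 3: Exponent gamma/(gamma-1) = 3.5
Step 4: P0 = 82380 * 1.38088^3.5 = 254898.7 Pa

254898.7


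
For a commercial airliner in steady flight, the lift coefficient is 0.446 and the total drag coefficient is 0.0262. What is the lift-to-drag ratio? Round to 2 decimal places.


Step 1: L/D = CL / CD = 0.446 / 0.0262
Step 2: L/D = 17.02

17.02


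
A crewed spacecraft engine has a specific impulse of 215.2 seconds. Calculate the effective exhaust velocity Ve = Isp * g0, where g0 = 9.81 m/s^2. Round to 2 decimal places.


Step 1: Ve = Isp * g0 = 215.2 * 9.81
Step 2: Ve = 2111.11 m/s

2111.11


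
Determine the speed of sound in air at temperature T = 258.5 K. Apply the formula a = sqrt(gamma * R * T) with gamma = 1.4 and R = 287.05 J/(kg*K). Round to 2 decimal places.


Step 1: gamma * R * T = 1.4 * 287.05 * 258.5 = 103883.395
Step 2: a = sqrt(103883.395) = 322.31 m/s

322.31


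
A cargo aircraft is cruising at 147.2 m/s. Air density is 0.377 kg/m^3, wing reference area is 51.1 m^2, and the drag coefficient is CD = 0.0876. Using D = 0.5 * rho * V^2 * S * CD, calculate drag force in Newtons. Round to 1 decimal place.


Step 1: Dynamic pressure q = 0.5 * 0.377 * 147.2^2 = 4084.3878 Pa
Step 2: Drag D = q * S * CD = 4084.3878 * 51.1 * 0.0876
Step 3: D = 18283.2 N

18283.2


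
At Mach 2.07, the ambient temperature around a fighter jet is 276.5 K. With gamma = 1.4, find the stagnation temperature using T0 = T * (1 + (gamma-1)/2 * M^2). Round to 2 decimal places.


Step 1: (gamma-1)/2 = 0.2
Step 2: M^2 = 4.2849
Step 3: 1 + 0.2 * 4.2849 = 1.85698
Step 4: T0 = 276.5 * 1.85698 = 513.45 K

513.45


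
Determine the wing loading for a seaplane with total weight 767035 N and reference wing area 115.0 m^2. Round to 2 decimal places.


Step 1: Wing loading = W / S = 767035 / 115.0
Step 2: Wing loading = 6669.87 N/m^2

6669.87


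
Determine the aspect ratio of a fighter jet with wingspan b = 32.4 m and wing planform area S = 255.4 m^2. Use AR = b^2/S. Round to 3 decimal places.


Step 1: b^2 = 32.4^2 = 1049.76
Step 2: AR = 1049.76 / 255.4 = 4.110

4.110


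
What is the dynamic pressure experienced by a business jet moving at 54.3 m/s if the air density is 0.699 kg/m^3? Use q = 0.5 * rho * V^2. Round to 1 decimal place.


Step 1: V^2 = 54.3^2 = 2948.49
Step 2: q = 0.5 * 0.699 * 2948.49
Step 3: q = 1030.5 Pa

1030.5


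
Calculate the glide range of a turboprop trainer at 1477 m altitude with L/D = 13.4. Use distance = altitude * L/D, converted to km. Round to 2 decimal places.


Step 1: Glide distance = altitude * L/D = 1477 * 13.4 = 19791.8 m
Step 2: Convert to km: 19791.8 / 1000 = 19.79 km

19.79


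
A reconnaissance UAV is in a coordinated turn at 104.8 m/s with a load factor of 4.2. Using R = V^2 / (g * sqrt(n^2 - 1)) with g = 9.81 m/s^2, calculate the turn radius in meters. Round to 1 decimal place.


Step 1: V^2 = 104.8^2 = 10983.04
Step 2: n^2 - 1 = 4.2^2 - 1 = 16.64
Step 3: sqrt(16.64) = 4.079216
Step 4: R = 10983.04 / (9.81 * 4.079216) = 274.5 m

274.5


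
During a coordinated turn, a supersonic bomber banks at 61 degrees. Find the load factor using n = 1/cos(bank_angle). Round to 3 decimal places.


Step 1: Convert 61 degrees to radians = 1.064651
Step 2: cos(61 deg) = 0.48481
Step 3: n = 1 / 0.48481 = 2.063

2.063


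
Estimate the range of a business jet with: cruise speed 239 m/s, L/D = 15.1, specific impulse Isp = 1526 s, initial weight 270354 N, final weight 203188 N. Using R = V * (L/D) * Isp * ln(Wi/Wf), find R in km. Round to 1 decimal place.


Step 1: Coefficient = V * (L/D) * Isp = 239 * 15.1 * 1526 = 5507181.4 m
Step 2: Wi/Wf = 270354 / 203188 = 1.330561
Step 3: ln(1.330561) = 0.285601
Step 4: R = 5507181.4 * 0.285601 = 1572854.1 m = 1572.9 km

1572.9


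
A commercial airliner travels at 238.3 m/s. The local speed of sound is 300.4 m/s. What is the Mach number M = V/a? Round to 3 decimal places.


Step 1: M = V / a = 238.3 / 300.4
Step 2: M = 0.793

0.793


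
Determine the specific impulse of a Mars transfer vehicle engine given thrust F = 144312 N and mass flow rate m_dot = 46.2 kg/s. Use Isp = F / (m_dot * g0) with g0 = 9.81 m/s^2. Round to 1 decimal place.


Step 1: m_dot * g0 = 46.2 * 9.81 = 453.22
Step 2: Isp = 144312 / 453.22 = 318.4 s

318.4


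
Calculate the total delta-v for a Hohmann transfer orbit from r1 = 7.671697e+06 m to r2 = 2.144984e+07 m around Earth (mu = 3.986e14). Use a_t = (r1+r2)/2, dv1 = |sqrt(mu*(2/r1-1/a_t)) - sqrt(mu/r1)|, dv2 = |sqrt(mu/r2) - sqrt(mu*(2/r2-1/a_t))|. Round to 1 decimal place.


Step 1: Transfer semi-major axis a_t = (7.671697e+06 + 2.144984e+07) / 2 = 1.456077e+07 m
Step 2: v1 (circular at r1) = sqrt(mu/r1) = 7208.14 m/s
Step 3: v_t1 = sqrt(mu*(2/r1 - 1/a_t)) = 8748.69 m/s
Step 4: dv1 = |8748.69 - 7208.14| = 1540.55 m/s
Step 5: v2 (circular at r2) = 4310.79 m/s, v_t2 = 3129.03 m/s
Step 6: dv2 = |4310.79 - 3129.03| = 1181.75 m/s
Step 7: Total delta-v = 1540.55 + 1181.75 = 2722.3 m/s

2722.3


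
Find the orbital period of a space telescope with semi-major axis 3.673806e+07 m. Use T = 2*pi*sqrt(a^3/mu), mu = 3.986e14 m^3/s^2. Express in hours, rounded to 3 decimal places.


Step 1: a^3 / mu = 4.958481e+22 / 3.986e14 = 1.243974e+08
Step 2: sqrt(1.243974e+08) = 11153.359 s
Step 3: T = 2*pi * 11153.359 = 70078.62 s
Step 4: T in hours = 70078.62 / 3600 = 19.466 hours

19.466
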